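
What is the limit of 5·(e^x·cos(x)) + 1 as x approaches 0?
Direct substitution at x = 0 gives 6.

Final answer: 6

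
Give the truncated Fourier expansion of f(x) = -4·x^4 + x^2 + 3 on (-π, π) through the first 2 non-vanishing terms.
(-196 + 32·π^2)·cos(x) - 4·π^4/5 + 3 + π^2/3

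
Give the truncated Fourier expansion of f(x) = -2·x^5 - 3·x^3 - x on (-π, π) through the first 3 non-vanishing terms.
(-446 - 4·π^4 + 74·π^2)·sin(x) + (-7·π^2 + 23/2 + 2·π^4)·sin(2·x) + (-4·π^4/3 - 106/81 + 26·π^2/27)·sin(3·x)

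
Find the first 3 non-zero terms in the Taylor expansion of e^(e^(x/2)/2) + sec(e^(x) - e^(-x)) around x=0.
x^2·(3·e^(1/2)/32 + 2) + x·e^(1/2)/4 + 1 + e^(1/2)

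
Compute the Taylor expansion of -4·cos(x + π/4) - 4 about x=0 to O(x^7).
√(2)·x^6/360 + √(2)·x^5/60 - √(2)·x^4/12 - √(2)·x^3/3 + √(2)·x^2 + 2·√(2)·x - 4 - 2·√(2)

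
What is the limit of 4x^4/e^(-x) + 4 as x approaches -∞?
The quotient is an ∞/∞ indeterminate form as x → -∞.
Compare growth rates of the dominant terms (exponentials ≫ polynomials ≫ logarithms), or apply L'Hôpital's rule; the quotient → 0.
Adding the constant: 0 + 4 = 4. Limit = 4.

Final answer: 4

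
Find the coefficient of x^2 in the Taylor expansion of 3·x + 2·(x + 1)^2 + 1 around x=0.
Expand to order 2: 3·x + 2·(x + 1)^2 + 1 = 2·x^2 + 7·x + 3 + O(x^3).
The coefficient of x^2 is 2.

Final answer: 2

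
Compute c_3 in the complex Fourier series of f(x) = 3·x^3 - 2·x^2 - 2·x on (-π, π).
Compute the real Fourier coefficients first: a_3 = 8/9, b_3 = -8/3 + 2·π^2.
Then c_3 = (a_3 − i·b_3)/2 = 4/9 - i·π^2 + 4·i/3.

Final answer: 4/9 - i·π^2 + 4·i/3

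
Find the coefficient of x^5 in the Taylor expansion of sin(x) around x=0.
Expand to order 5: sin(x) = x^5/120 - x^3/6 + x + O(x^6).
The coefficient of x^5 is 1/120.

Final answer: 1/120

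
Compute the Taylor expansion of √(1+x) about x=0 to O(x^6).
7·x^5/256 - 5·x^4/128 + x^3/16 - x^2/8 + x/2 + 1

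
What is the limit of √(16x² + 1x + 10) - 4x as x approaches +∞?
As x → +∞: multiply by the conjugate to get (1x+10)/(√(16x²+1x+10)+4x); the denominator ~ 8x, so the limit is 1/8.
Limit = 1/8.

Final answer: 1/8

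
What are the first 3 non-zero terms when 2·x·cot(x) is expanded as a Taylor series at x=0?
-2·x^4/45 - 2·x^2/3 + 2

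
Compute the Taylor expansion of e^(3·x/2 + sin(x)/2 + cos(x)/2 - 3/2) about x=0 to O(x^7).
-229·x^6·e^(-1)/5760 - 5·x^5·e^(-1)/48 + 5·x^4·e^(-1)/96 + 3·x^3·e^(-1)/4 + 7·x^2·e^(-1)/4 + 2·x·e^(-1) + e^(-1)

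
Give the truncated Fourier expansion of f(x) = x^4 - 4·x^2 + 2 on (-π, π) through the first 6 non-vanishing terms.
(64 - 8·π^2)·cos(x) + (-7 + 2·π^2)·cos(2·x) + (64/27 - 8·π^2/9)·cos(3·x) + (-19/16 + π^2/2)·cos(4·x) + (448/625 - 8·π^2/25)·cos(5·x) - 4·π^2/3 + 2 + π^4/5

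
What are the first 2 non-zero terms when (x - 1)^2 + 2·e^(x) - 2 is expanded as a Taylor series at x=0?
2·x^2 + 1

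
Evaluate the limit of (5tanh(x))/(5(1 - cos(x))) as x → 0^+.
Both numerator and denominator → 0 as x → 0^+; this is a 0/0 indeterminate form.
Expand each to leading order near x = 0: numerator ~ 5·x, denominator ~ 5·x^2/2.
The limit of the ratio is ∞.

Final answer: ∞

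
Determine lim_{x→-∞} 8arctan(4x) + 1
Evaluate the dominant behaviour as x → -∞; each term tends to a finite value or vanishes.
Limit = 1 - 4·π.

Final answer: 1 - 4·π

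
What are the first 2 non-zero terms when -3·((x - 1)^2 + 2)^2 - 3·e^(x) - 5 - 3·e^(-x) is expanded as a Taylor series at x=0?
36·x - 38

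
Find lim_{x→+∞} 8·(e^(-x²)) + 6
Evaluate the dominant behaviour as x → +∞; each term tends to a finite value or vanishes.
Limit = 6.

Final answer: 6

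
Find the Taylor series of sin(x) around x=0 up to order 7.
-x^7/5040 + x^5/120 - x^3/6 + x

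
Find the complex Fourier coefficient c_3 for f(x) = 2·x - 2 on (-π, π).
Compute the real Fourier coefficients first: a_3 = 0, b_3 = 4/3.
Then c_3 = (a_3 − i·b_3)/2 = -2·i/3.

Final answer: -2·i/3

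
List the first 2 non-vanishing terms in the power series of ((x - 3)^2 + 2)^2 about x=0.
121 - 132·x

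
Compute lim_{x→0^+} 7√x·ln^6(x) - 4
The product is a 0·∞ indeterminate form at x → 0⁺.
Rewrite the product as 7·ln^6(x) / x^(-1/2) and apply L'Hôpital, or use the standard hierarchy x^(-1/2) ≫ |ln x|^6 as x → 0⁺.
The indeterminate product → 0, so the limit = -4.

Final answer: -4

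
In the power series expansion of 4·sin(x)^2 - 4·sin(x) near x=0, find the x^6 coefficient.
Expand to order 6: 4·sin(x)^2 - 4·sin(x) = 8·x^6/45 - x^5/30 - 4·x^4/3 + 2·x^3/3 + 4·x^2 - 4·x + O(x^7).
The coefficient of x^6 is 8/45.

Final answer: 8/45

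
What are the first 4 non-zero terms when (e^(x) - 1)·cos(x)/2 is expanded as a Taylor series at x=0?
-5·x^4/48 - x^3/6 + x^2/4 + x/2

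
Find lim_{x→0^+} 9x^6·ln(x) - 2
The product is a 0·∞ indeterminate form at x → 0⁺.
Rewrite the product as 9·ln(x) / x^(-6) and apply L'Hôpital, or use the standard hierarchy x^(-6) ≫ |ln x| as x → 0⁺.
The indeterminate product → 0, so the limit = -2.

Final answer: -2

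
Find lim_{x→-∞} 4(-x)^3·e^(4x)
This is a 0·∞ indeterminate form at x → -∞.
Rewrite the product as 4(-x)^3 / e^(-4x) (an ∞/∞ form) and apply L'Hôpital, or use the standard hierarchy e^(4|x|) ≫ |(-x)^3| as x → -∞.
The indeterminate product → 0, so the limit = 0.

Final answer: 0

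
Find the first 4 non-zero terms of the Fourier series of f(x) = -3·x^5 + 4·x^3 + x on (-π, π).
(-766 - 6·π^4 + 128·π^2)·sin(x) + (-19·π^2 + 55/2 + 3·π^4)·sin(2·x) + (-2·π^4 - 110/27 + 64·π^2/9)·sin(3·x) + (-31·π^2/8 + 61/64 + 3·π^4/2)·sin(4·x)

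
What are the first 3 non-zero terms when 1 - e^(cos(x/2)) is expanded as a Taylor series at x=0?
-e·x^4/96 + e·x^2/8 - e + 1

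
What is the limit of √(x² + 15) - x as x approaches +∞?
This is an ∞ − ∞ indeterminate form.
Multiply and divide by the conjugate √(x²+15) + x; the x² terms cancel, leaving 15/(√(x²+15)+x) → 0.
Limit = 0.

Final answer: 0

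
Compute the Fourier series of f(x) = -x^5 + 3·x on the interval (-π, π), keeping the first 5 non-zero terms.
(-234 - 2·π^4 + 40·π^2)·sin(x) + (-5·π^2 + 9/2 + π^4)·sin(2·x) + (-2·π^4/3 + 82/81 + 40·π^2/27)·sin(3·x) + (-5·π^2/8 - 81/64 + π^4/2)·sin(4·x) + (-2·π^4/5 + 702/625 + 8·π^2/25)·sin(5·x)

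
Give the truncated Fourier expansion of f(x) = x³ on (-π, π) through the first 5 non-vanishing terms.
(-12 + 2·π^2)·sin(x) + (3/2 - π^2)·sin(2·x) + (-4/9 + 2·π^2/3)·sin(3·x) + (3/16 - π^2/2)·sin(4·x) + (-12/125 + 2·π^2/5)·sin(5·x)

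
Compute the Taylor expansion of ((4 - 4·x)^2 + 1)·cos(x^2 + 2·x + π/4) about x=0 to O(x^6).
-673·√(2)·x^5/30 + 61·√(2)·x^4/12 + 79·√(2)·x^3/3 + 29·√(2)·x^2/2 - 33·√(2)·x + 17·√(2)/2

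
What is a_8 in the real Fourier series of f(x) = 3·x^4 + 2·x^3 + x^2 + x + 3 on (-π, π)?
a_8 = (1/π) ∫_{-π}^{π} f(x)·cos(8x) dx.
Evaluate the integral (use parity and integration by parts as needed): a_8 = 7/256 + 3·π^2/8.

Final answer: 7/256 + 3·π^2/8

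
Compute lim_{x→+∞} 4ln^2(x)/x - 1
The quotient is an ∞/∞ indeterminate form as x → +∞.
The polynomial denominator x dominates the logarithmic numerator (any positive power of x ≫ ln^2(x) as x → ∞), so the quotient → 0.
Adding the constant: 0 - 1 = -1. Limit = -1.

Final answer: -1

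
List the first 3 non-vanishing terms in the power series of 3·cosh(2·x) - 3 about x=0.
4·x^6/15 + 2·x^4 + 6·x^2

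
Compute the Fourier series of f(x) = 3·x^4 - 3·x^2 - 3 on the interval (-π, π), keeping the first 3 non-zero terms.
(156 - 24·π^2)·cos(x) + (-12 + 6·π^2)·cos(2·x) - π^2 - 3 + 3·π^4/5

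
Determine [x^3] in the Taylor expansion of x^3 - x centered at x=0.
Expand to order 3: x^3 - x = x^3 - x + O(x^4).
The coefficient of x^3 is 1.

Final answer: 1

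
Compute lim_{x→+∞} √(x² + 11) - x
This is an ∞ − ∞ indeterminate form.
Multiply and divide by the conjugate √(x²+11) + x; the x² terms cancel, leaving 11/(√(x²+11)+x) → 0.
Limit = 0.

Final answer: 0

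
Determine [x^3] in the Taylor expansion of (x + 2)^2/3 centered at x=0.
Expand to order 3: (x + 2)^2/3 = x^2/3 + 4·x/3 + 4/3 + O(x^4).
The coefficient of x^3 is 0.

Final answer: 0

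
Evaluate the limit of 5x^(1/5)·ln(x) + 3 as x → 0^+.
The product is a 0·∞ indeterminate form at x → 0⁺.
Rewrite the product as 5·ln(x) / x^(-1/5) and apply L'Hôpital, or use the standard hierarchy x^(-1/5) ≫ |ln x| as x → 0⁺.
The indeterminate product → 0, so the limit = 3.

Final answer: 3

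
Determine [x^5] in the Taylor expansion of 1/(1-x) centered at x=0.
Expand to order 5: 1/(1-x) = x^5 + x^4 + x^3 + x^2 + x + 1 + O(x^6).
The coefficient of x^5 is 1.

Final answer: 1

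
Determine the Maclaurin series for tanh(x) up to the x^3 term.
-x^3/3 + x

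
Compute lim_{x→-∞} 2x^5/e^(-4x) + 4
The quotient is an ∞/∞ indeterminate form as x → -∞.
Compare growth rates of the dominant terms (exponentials ≫ polynomials ≫ logarithms), or apply L'Hôpital's rule; the quotient → 0.
Adding the constant: 0 + 4 = 4. Limit = 4.

Final answer: 4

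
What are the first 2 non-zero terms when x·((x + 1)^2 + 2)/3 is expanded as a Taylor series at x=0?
2·x^2/3 + x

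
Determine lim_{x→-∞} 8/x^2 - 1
Evaluate the dominant behaviour as x → -∞; each term tends to a finite value or vanishes.
Limit = -1.

Final answer: -1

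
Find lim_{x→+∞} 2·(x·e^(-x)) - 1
Evaluate the dominant behaviour as x → +∞; each term tends to a finite value or vanishes.
Limit = -1.

Final answer: -1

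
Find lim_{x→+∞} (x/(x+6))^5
As x → +∞: x/(x+6) = 1/(1 + 6/x) → 1, and the 5th power of a limit-1 base also → 1.
Limit = 1.

Final answer: 1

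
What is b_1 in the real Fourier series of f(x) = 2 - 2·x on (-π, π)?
b_1 = (1/π) ∫_{-π}^{π} f(x)·sin(1x) dx.
Evaluate the integral (use parity and integration by parts as needed): b_1 = -4.

Final answer: -4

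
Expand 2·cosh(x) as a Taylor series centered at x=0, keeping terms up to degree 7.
x^6/360 + x^4/12 + x^2 + 2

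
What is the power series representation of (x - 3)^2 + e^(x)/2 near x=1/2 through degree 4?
e^(1/2)/2 + 25/4 + (-5 + e^(1/2)/2)·(x - 1/2) + (e^(1/2)/4 + 1)·(x - 1/2)^2 + e^(1/2)·(x - 1/2)^3/12 + e^(1/2)·(x - 1/2)^4/48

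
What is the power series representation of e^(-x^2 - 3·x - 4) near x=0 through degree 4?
-5·x^4·e^(-4)/8 - 3·x^3·e^(-4)/2 + 7·x^2·e^(-4)/2 - 3·x·e^(-4) + e^(-4)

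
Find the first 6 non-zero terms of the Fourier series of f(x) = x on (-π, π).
2·sin(x) - sin(2·x) + 2·sin(3·x)/3 - sin(4·x)/2 + 2·sin(5·x)/5 - sin(6·x)/3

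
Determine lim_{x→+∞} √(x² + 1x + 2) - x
This is an ∞ − ∞ indeterminate form.
Multiply and divide by the conjugate √(x²+1x + 2) + x; the x² terms cancel, leaving (1x + 2)/(√(x²+1x + 2)+x) → 1/2.
Limit = 1/2.

Final answer: 1/2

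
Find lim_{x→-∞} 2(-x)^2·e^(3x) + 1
The product is a 0·∞ indeterminate form at x → -∞.
Rewrite the product as 2(-x)^2 / e^(-3x) (an ∞/∞ form) and apply L'Hôpital, or use the standard hierarchy e^(3|x|) ≫ |(-x)^2| as x → -∞.
The indeterminate product → 0, so the limit = 1.

Final answer: 1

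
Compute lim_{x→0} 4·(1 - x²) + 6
Direct substitution at x = 0 gives 10.

Final answer: 10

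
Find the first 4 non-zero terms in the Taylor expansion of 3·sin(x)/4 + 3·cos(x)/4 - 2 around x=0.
-x^3/8 - 3·x^2/8 + 3·x/4 - 5/4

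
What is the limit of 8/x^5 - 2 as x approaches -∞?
Evaluate the dominant behaviour as x → -∞; each term tends to a finite value or vanishes.
Limit = -2.

Final answer: -2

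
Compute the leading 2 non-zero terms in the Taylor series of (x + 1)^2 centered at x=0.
2·x + 1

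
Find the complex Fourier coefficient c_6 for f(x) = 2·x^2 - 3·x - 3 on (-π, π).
Compute the real Fourier coefficients first: a_6 = 2/9, b_6 = 1.
Then c_6 = (a_6 − i·b_6)/2 = 1/9 - i/2.

Final answer: 1/9 - i/2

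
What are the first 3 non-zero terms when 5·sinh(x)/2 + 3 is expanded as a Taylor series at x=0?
5·x^3/12 + 5·x/2 + 3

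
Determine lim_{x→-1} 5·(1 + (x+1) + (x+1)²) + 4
Direct substitution at x = -1 gives 9.

Final answer: 9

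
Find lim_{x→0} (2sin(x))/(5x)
Both numerator and denominator → 0 as x → 0; this is a 0/0 indeterminate form.
Expand each to leading order near x = 0: numerator ~ 2·x, denominator ~ 5·x.
The limit of the ratio is 2/5.

Final answer: 2/5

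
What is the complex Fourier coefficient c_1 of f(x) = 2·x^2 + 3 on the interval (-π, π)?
Compute the real Fourier coefficients first: a_1 = -8, b_1 = 0.
Then c_1 = (a_1 − i·b_1)/2 = -4.

Final answer: -4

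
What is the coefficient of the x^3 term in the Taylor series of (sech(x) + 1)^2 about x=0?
Expand to order 3: (sech(x) + 1)^2 = 4 - 2·x^2 + O(x^4).
The coefficient of x^3 is 0.

Final answer: 0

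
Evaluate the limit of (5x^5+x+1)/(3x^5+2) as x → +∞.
This is an ∞/∞ indeterminate form as x → +∞.
Divide numerator and denominator by x^5 and let the lower-order terms vanish; the leading terms give 5/3.
Limit = 5/3.

Final answer: 5/3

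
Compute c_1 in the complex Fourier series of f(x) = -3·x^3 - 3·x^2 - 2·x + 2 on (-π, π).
Compute the real Fourier coefficients first: a_1 = 12, b_1 = 32 - 6·π^2.
Then c_1 = (a_1 − i·b_1)/2 = 6 - 16·i + 3·i·π^2.

Final answer: 6 - 16·i + 3·i·π^2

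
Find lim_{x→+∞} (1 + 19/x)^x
As x → +∞: this is the defining limit (1 + 19/x)^x → e^19.
Limit = e^(19).

Final answer: e^(19)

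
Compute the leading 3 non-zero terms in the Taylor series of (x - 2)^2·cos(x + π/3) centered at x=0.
x^2·(-1/2 + 2·√(3)) + x·(-2·√(3) - 2) + 2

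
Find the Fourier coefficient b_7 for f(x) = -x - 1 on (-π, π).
b_7 = (1/π) ∫_{-π}^{π} f(x)·sin(7x) dx.
Evaluate the integral (use parity and integration by parts as needed): b_7 = -2/7.

Final answer: -2/7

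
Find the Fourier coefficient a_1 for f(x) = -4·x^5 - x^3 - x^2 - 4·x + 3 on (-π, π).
a_1 = (1/π) ∫_{-π}^{π} f(x)·cos(1x) dx.
Evaluate the integral (use parity and integration by parts as needed): a_1 = 4.

Final answer: 4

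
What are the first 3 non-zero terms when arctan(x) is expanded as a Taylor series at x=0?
x^5/5 - x^3/3 + x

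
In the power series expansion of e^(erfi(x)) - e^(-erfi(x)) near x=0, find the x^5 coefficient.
Expand to order 5: e^(erfi(x)) - e^(-erfi(x)) = x^5·(8/(15·π^(5/2)) + 2/(5·√(π)) + 8/(3·π^(3/2))) + x^3·(8/(3·π^(3/2)) + 4/(3·√(π))) + 4·x/√(π) + O(x^6).
The coefficient of x^5 is 8/(15·π^(5/2)) + 2/(5·√(π)) + 8/(3·π^(3/2)).

Final answer: 8/(15·π^(5/2)) + 2/(5·√(π)) + 8/(3·π^(3/2))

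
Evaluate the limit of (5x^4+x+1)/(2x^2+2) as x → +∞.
This is an ∞/∞ indeterminate form as x → +∞.
Divide numerator and denominator by x^4 and let the lower-order terms vanish; the numerator's degree 4 exceeds the denominator's degree 2, so the quotient diverges.
Limit = ∞.

Final answer: ∞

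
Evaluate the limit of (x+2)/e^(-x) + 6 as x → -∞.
The quotient is an ∞/∞ indeterminate form as x → -∞.
Compare growth rates of the dominant terms (exponentials ≫ polynomials ≫ logarithms), or apply L'Hôpital's rule; the quotient → 0.
Adding the constant: 0 + 6 = 6. Limit = 6.

Final answer: 6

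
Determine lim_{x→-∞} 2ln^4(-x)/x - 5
The quotient is an ∞/∞ indeterminate form as x → -∞.
Compare growth rates of the dominant terms (exponentials ≫ polynomials ≫ logarithms), or apply L'Hôpital's rule; the quotient → 0.
Adding the constant: 0 - 5 = -5. Limit = -5.

Final answer: -5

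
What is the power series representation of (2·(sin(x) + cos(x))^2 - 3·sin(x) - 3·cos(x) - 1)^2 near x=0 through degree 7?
1147·x^7/504 + 383·x^6/72 - 527·x^5/60 - 19·x^4/12 + 35·x^3/3 - 5·x^2 - 4·x + 4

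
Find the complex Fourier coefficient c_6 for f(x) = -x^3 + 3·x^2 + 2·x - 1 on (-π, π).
Compute the real Fourier coefficients first: a_6 = 1/3, b_6 = -13/18 + π^2/3.
Then c_6 = (a_6 − i·b_6)/2 = 1/6 - i·π^2/6 + 13·i/36.

Final answer: 1/6 - i·π^2/6 + 13·i/36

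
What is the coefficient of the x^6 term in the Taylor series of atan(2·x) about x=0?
Expand to order 6: atan(2·x) = 32·x^5/5 - 8·x^3/3 + 2·x + O(x^7).
The coefficient of x^6 is 0.

Final answer: 0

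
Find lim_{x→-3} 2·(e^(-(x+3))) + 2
Direct substitution at x = -3 gives 4.

Final answer: 4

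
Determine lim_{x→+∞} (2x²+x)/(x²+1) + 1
Evaluate the dominant behaviour as x → +∞; each term tends to a finite value or vanishes.
Limit = 3.

Final answer: 3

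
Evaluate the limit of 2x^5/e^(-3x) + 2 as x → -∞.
The quotient is an ∞/∞ indeterminate form as x → -∞.
Compare growth rates of the dominant terms (exponentials ≫ polynomials ≫ logarithms), or apply L'Hôpital's rule; the quotient → 0.
Adding the constant: 0 + 2 = 2. Limit = 2.

Final answer: 2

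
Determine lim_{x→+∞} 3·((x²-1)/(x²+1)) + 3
Evaluate the dominant behaviour as x → +∞; each term tends to a finite value or vanishes.
Limit = 6.

Final answer: 6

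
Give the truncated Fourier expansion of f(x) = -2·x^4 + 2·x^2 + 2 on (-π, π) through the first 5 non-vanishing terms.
(-104 + 16·π^2)·cos(x) + (8 - 4·π^2)·cos(2·x) + (-56/27 + 16·π^2/9)·cos(3·x) + (7/8 - π^2)·cos(4·x) - 2·π^4/5 + 2 + 2·π^2/3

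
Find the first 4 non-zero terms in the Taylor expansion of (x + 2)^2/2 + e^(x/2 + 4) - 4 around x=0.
x^3·e^(4)/48 + x^2·(1/2 + e^(4)/8) + x·(2 + e^(4)/2) - 2 + e^(4)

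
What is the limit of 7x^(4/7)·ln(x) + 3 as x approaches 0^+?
The product is a 0·∞ indeterminate form at x → 0⁺.
Rewrite the product as 7·ln(x) / x^(-4/7) and apply L'Hôpital, or use the standard hierarchy x^(-4/7) ≫ |ln x| as x → 0⁺.
The indeterminate product → 0, so the limit = 3.

Final answer: 3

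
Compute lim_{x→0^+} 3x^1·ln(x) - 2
The product is a 0·∞ indeterminate form at x → 0⁺.
Rewrite the product as 3·ln(x) / x^(-1) and apply L'Hôpital, or use the standard hierarchy x^(-1) ≫ |ln x| as x → 0⁺.
The indeterminate product → 0, so the limit = -2.

Final answer: -2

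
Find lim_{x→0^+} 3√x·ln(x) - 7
The product is a 0·∞ indeterminate form at x → 0⁺.
Rewrite the product as 3·ln(x) / x^(-1/2) and apply L'Hôpital, or use the standard hierarchy x^(-1/2) ≫ |ln x| as x → 0⁺.
The indeterminate product → 0, so the limit = -7.

Final answer: -7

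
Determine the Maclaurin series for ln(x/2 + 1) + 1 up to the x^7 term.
x^7/896 - x^6/384 + x^5/160 - x^4/64 + x^3/24 - x^2/8 + x/2 + 1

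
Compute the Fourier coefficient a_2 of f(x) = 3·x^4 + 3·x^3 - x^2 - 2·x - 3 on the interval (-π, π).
a_2 = (1/π) ∫_{-π}^{π} f(x)·cos(2x) dx.
Evaluate the integral (use parity and integration by parts as needed): a_2 = -10 + 6·π^2.

Final answer: -10 + 6·π^2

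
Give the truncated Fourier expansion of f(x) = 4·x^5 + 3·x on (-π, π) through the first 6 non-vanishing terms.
(-160·π^2 + 8·π^4 + 966)·sin(x) + (-4·π^4 - 33 + 20·π^2)·sin(2·x) + (-160·π^2/27 + 482/81 + 8·π^4/3)·sin(3·x) + (-2·π^4 - 39/16 + 5·π^2/2)·sin(4·x) + (-32·π^2/25 + 942/625 + 8·π^4/5)·sin(5·x) + (-4·π^4/3 - 91/81 + 20·π^2/27)·sin(6·x)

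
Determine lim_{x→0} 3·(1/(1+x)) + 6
Direct substitution at x = 0 gives 9.

Final answer: 9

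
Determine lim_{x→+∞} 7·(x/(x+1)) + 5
Evaluate the dominant behaviour as x → +∞; each term tends to a finite value or vanishes.
Limit = 12.

Final answer: 12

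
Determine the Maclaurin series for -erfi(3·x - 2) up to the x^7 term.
-448821·x^7·e^(4)/(35·√(π)) + 25758·x^6·e^(4)/(5·√(π)) - 1863·x^5·e^(4)/√(π) + 594·x^4·e^(4)/√(π) - 162·x^3·e^(4)/√(π) + 36·x^2·e^(4)/√(π) - 6·x·e^(4)/√(π) + erfi(2)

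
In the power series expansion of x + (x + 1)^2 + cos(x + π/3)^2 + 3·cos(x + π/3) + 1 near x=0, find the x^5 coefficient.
Expand to order 5: x + (x + 1)^2 + cos(x + π/3)^2 + 3·cos(x + π/3) + 1 = -19·√(3)·x^5/240 - 5·x^4/48 + 7·√(3)·x^3/12 + 3·x^2/4 + x·(3 - 2·√(3)) + 15/4 + O(x^6).
The coefficient of x^5 is -19·√(3)/240.

Final answer: -19·√(3)/240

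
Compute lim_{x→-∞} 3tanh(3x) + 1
Evaluate the dominant behaviour as x → -∞; each term tends to a finite value or vanishes.
Limit = -2.

Final answer: -2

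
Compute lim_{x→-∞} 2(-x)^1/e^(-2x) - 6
The quotient is an ∞/∞ indeterminate form as x → -∞.
Compare growth rates of the dominant terms (exponentials ≫ polynomials ≫ logarithms), or apply L'Hôpital's rule; the quotient → 0.
Adding the constant: 0 - 6 = -6. Limit = -6.

Final answer: -6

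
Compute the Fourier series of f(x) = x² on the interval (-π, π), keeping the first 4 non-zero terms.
-4·cos(x) + cos(2·x) - 4·cos(3·x)/9 + π^2/3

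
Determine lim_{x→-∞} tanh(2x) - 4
Evaluate the dominant behaviour as x → -∞; each term tends to a finite value or vanishes.
Limit = -5.

Final answer: -5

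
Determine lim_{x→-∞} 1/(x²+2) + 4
Evaluate the dominant behaviour as x → -∞; each term tends to a finite value or vanishes.
Limit = 4.

Final answer: 4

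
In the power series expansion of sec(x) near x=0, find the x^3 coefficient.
Expand to order 3: sec(x) = x^2/2 + 1 + O(x^4).
The coefficient of x^3 is 0.

Final answer: 0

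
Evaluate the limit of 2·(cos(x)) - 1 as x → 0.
Direct substitution at x = 0 gives 1.

Final answer: 1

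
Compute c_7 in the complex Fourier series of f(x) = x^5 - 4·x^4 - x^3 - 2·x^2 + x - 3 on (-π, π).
Compute the real Fourier coefficients first: a_7 = 200/2401 + 32·π^2/49, b_7 = -138·π^2/343 + 5630/16807 + 2·π^4/7.
Then c_7 = (a_7 − i·b_7)/2 = 100/2401 + 16·π^2/49 - i·π^4/7 - 2815·i/16807 + 69·i·π^2/343.

Final answer: 100/2401 + 16·π^2/49 - i·π^4/7 - 2815·i/16807 + 69·i·π^2/343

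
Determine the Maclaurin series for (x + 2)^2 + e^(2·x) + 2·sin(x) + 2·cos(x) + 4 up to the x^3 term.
x^3 + 2·x^2 + 8·x + 11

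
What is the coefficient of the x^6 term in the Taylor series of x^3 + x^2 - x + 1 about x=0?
Expand to order 6: x^3 + x^2 - x + 1 = x^3 + x^2 - x + 1 + O(x^7).
The coefficient of x^6 is 0.

Final answer: 0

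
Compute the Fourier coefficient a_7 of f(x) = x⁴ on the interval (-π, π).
a_7 = (1/π) ∫_{-π}^{π} f(x)·cos(7x) dx.
Evaluate the integral (use parity and integration by parts as needed): a_7 = 48/2401 - 8·π^2/49.

Final answer: 48/2401 - 8·π^2/49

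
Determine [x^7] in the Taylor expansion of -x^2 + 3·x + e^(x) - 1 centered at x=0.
Expand to order 7: -x^2 + 3·x + e^(x) - 1 = x^7/5040 + x^6/720 + x^5/120 + x^4/24 + x^3/6 - x^2/2 + 4·x + O(x^8).
The coefficient of x^7 is 1/5040.

Final answer: 1/5040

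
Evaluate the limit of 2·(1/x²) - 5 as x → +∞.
Evaluate the dominant behaviour as x → +∞; each term tends to a finite value or vanishes.
Limit = -5.

Final answer: -5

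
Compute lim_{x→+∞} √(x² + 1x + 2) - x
This is an ∞ − ∞ indeterminate form.
Multiply and divide by the conjugate √(x²+1x + 2) + x; the x² terms cancel, leaving (1x + 2)/(√(x²+1x + 2)+x) → 1/2.
Limit = 1/2.

Final answer: 1/2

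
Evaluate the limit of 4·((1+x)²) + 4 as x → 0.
Direct substitution at x = 0 gives 8.

Final answer: 8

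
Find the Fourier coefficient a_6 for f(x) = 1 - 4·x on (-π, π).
a_6 = (1/π) ∫_{-π}^{π} f(x)·cos(6x) dx.
Evaluate the integral (use parity and integration by parts as needed): a_6 = 0.

Final answer: 0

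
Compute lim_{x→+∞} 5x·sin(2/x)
As x → +∞: let u = 2/x → 0⁺; then 5·x·sin(2/x) = 5·2·sin(u)/u → 5·2·1 = 10.
Limit = 10.

Final answer: 10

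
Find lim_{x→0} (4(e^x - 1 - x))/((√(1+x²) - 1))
Both numerator and denominator → 0 as x → 0; this is a 0/0 indeterminate form.
Expand each to leading order near x = 0: numerator ~ 2·x^2, denominator ~ x^2/2.
The limit of the ratio is 4.

Final answer: 4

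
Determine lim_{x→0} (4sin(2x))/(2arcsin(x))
Both numerator and denominator → 0 as x → 0; this is a 0/0 indeterminate form.
Expand each to leading order near x = 0: numerator ~ 8·x, denominator ~ 2·x.
The limit of the ratio is 4.

Final answer: 4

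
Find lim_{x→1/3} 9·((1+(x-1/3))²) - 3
Direct substitution at x = 1/3 gives 6.

Final answer: 6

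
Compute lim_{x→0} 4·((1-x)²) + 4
Direct substitution at x = 0 gives 8.

Final answer: 8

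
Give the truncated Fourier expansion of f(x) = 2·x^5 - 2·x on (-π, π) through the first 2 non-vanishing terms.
(-80·π^2 + 4·π^4 + 476)·sin(x) + (-2·π^4 - 13 + 10·π^2)·sin(2·x)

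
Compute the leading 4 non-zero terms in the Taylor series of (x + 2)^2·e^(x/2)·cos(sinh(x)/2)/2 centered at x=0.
x^3/6 + 3·x^2/2 + 3·x + 2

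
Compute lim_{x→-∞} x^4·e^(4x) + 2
The product is a 0·∞ indeterminate form at x → -∞.
Rewrite the product as x^4 / e^(-4x) (an ∞/∞ form) and apply L'Hôpital, or use the standard hierarchy e^(4|x|) ≫ |x^4| as x → -∞.
The indeterminate product → 0, so the limit = 2.

Final answer: 2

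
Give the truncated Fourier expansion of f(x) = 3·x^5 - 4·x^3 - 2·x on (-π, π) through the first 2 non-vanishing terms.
(-128·π^2 + 6·π^4 + 764)·sin(x) + (-3·π^4 - 53/2 + 19·π^2)·sin(2·x)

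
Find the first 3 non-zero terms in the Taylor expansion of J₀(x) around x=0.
x^4/64 - x^2/4 + 1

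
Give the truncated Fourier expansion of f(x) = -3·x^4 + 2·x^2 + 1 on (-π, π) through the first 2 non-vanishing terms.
(-152 + 24·π^2)·cos(x) - 3·π^4/5 + 1 + 2·π^2/3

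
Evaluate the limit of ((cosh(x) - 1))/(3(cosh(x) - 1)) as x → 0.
Both numerator and denominator → 0 as x → 0; this is a 0/0 indeterminate form.
Expand each to leading order near x = 0: numerator ~ x^2/2, denominator ~ 3·x^2/2.
The limit of the ratio is 1/3.

Final answer: 1/3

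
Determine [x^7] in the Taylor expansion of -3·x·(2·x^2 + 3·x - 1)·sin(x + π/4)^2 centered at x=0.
Expand to order 7: -3·x·(2·x^2 + 3·x - 1)·sin(x + π/4)^2 = -6·x^7/5 + 22·x^6/5 + 6·x^5 - 8·x^4 - 12·x^3 - 3·x^2/2 + 3·x/2 + O(x^8).
The coefficient of x^7 is -6/5.

Final answer: -6/5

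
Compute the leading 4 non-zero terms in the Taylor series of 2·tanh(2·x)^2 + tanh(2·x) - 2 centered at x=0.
-8·x^3/3 + 8·x^2 + 2·x - 2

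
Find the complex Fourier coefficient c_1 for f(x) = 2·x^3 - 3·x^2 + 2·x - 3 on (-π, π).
Compute the real Fourier coefficients first: a_1 = 12, b_1 = -20 + 4·π^2.
Then c_1 = (a_1 − i·b_1)/2 = 6 - 2·i·π^2 + 10·i.

Final answer: 6 - 2·i·π^2 + 10·i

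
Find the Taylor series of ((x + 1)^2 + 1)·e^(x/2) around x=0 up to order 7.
11·x^7/35840 + 73·x^6/23040 + 17·x^5/640 + 11·x^4/64 + 19·x^3/24 + 9·x^2/4 + 3·x + 2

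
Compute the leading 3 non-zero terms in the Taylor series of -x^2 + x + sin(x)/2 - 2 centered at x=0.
-x^2 + 3·x/2 - 2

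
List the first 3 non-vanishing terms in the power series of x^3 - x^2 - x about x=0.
x^3 - x^2 - x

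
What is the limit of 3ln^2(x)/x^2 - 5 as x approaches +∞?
The quotient is an ∞/∞ indeterminate form as x → +∞.
The polynomial denominator x^2 dominates the logarithmic numerator (any positive power of x ≫ ln^2(x) as x → ∞), so the quotient → 0.
Adding the constant: 0 - 5 = -5. Limit = -5.

Final answer: -5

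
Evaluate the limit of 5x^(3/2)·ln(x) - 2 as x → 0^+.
The product is a 0·∞ indeterminate form at x → 0⁺.
Rewrite the product as 5·ln(x) / x^(-3/2) and apply L'Hôpital, or use the standard hierarchy x^(-3/2) ≫ |ln x| as x → 0⁺.
The indeterminate product → 0, so the limit = -2.

Final answer: -2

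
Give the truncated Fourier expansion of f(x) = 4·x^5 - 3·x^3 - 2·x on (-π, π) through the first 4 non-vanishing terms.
(-166·π^2 + 8·π^4 + 992)·sin(x) + (-4·π^4 - 65/2 + 23·π^2)·sin(2·x) + (-214·π^2/27 + 320/81 + 8·π^4/3)·sin(3·x) + (-2·π^4 - 1/2 + 4·π^2)·sin(4·x)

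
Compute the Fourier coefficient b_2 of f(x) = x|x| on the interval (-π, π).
b_2 = (1/π) ∫_{-π}^{π} f(x)·sin(2x) dx.
Evaluate the integral (use parity and integration by parts as needed): b_2 = -π.

Final answer: -π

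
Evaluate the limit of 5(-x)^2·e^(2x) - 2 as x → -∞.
The product is a 0·∞ indeterminate form at x → -∞.
Rewrite the product as 5(-x)^2 / e^(-2x) (an ∞/∞ form) and apply L'Hôpital, or use the standard hierarchy e^(2|x|) ≫ |(-x)^2| as x → -∞.
The indeterminate product → 0, so the limit = -2.

Final answer: -2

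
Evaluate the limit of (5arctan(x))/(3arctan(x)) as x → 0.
Both numerator and denominator → 0 as x → 0; this is a 0/0 indeterminate form.
Expand each to leading order near x = 0: numerator ~ 5·x, denominator ~ 3·x.
The limit of the ratio is 5/3.

Final answer: 5/3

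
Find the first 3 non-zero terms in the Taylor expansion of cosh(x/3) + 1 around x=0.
x^4/1944 + x^2/18 + 2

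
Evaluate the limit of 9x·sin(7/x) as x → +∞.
As x → +∞: let u = 7/x → 0⁺; then 9·x·sin(7/x) = 9·7·sin(u)/u → 9·7·1 = 63.
Limit = 63.

Final answer: 63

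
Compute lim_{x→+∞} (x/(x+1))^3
As x → +∞: x/(x+1) = 1/(1 + 1/x) → 1, and the 3rd power of a limit-1 base also → 1.
Limit = 1.

Final answer: 1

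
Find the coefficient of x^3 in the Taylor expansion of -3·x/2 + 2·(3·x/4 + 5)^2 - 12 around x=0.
Expand to order 3: -3·x/2 + 2·(3·x/4 + 5)^2 - 12 = 9·x^2/8 + 27·x/2 + 38 + O(x^4).
The coefficient of x^3 is 0.

Final answer: 0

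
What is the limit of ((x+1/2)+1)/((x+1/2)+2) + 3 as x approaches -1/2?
Direct substitution at x = -1/2 gives 7/2.

Final answer: 7/2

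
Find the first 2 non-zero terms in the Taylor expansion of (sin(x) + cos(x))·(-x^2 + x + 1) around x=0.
2·x + 1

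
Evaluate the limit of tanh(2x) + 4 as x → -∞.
Evaluate the dominant behaviour as x → -∞; each term tends to a finite value or vanishes.
Limit = 3.

Final answer: 3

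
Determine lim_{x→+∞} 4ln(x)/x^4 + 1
The quotient is an ∞/∞ indeterminate form as x → +∞.
The polynomial denominator x^4 dominates the logarithmic numerator (any positive power of x ≫ ln(x) as x → ∞), so the quotient → 0.
Adding the constant: 0 + 1 = 1. Limit = 1.

Final answer: 1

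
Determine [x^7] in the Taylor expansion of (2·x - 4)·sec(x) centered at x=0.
Expand to order 7: (2·x - 4)·sec(x) = 61·x^7/360 - 61·x^6/180 + 5·x^5/12 - 5·x^4/6 + x^3 - 2·x^2 + 2·x - 4 + O(x^8).
The coefficient of x^7 is 61/360.

Final answer: 61/360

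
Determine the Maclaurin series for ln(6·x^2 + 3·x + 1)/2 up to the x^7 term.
1053·x^7/14 - 99·x^6/4 - 27·x^5/10 + 63·x^4/8 - 9·x^3/2 + 3·x^2/4 + 3·x/2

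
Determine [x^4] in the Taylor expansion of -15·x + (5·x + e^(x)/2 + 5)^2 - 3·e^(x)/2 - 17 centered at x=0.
Expand to order 4: -15·x + (5·x + e^(x)/2 + 5)^2 - 3·e^(x)/2 - 17 = 55·x^4/48 + 41·x^3/12 + 129·x^2/4 + 44·x + 47/4 + O(x^5).
The coefficient of x^4 is 55/48.

Final answer: 55/48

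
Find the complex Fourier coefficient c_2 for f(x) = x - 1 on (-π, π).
Compute the real Fourier coefficients first: a_2 = 0, b_2 = -1.
Then c_2 = (a_2 − i·b_2)/2 = i/2.

Final answer: i/2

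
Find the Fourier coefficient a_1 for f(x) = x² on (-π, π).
a_1 = (1/π) ∫_{-π}^{π} f(x)·cos(1x) dx.
Evaluate the integral (use parity and integration by parts as needed): a_1 = -4.

Final answer: -4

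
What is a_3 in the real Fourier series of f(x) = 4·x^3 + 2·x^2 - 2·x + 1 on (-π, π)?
a_3 = (1/π) ∫_{-π}^{π} f(x)·cos(3x) dx.
Evaluate the integral (use parity and integration by parts as needed): a_3 = -8/9.

Final answer: -8/9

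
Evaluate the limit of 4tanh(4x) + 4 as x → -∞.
Evaluate the dominant behaviour as x → -∞; each term tends to a finite value or vanishes.
Limit = 0.

Final answer: 0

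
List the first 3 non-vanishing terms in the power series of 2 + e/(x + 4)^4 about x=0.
5·e·x^2/2048 - e·x/256 + e/256 + 2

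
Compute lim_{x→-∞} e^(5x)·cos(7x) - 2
Evaluate the dominant behaviour as x → -∞; each term tends to a finite value or vanishes.
Limit = -2.

Final answer: -2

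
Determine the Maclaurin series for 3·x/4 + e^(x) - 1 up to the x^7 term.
x^7/5040 + x^6/720 + x^5/120 + x^4/24 + x^3/6 + x^2/2 + 7·x/4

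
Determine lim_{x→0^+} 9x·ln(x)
This is a 0·∞ indeterminate form at x → 0⁺.
Rewrite the product as 9·ln(x) / x^(-1) and apply L'Hôpital, or use the standard hierarchy x^(-1) ≫ |ln x| as x → 0⁺.
The indeterminate product → 0, so the limit = 0.

Final answer: 0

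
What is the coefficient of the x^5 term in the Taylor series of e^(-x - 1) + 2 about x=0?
Expand to order 5: e^(-x - 1) + 2 = -x^5·e^(-1)/120 + x^4·e^(-1)/24 - x^3·e^(-1)/6 + x^2·e^(-1)/2 - x·e^(-1) + e^(-1) + 2 + O(x^6).
The coefficient of x^5 is -e^(-1)/120.

Final answer: -e^(-1)/120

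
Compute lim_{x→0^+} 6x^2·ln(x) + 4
The product is a 0·∞ indeterminate form at x → 0⁺.
Rewrite the product as 6·ln(x) / x^(-2) and apply L'Hôpital, or use the standard hierarchy x^(-2) ≫ |ln x| as x → 0⁺.
The indeterminate product → 0, so the limit = 4.

Final answer: 4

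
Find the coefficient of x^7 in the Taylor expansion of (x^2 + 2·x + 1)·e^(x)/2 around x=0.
Expand to order 7: (x^2 + 2·x + 1)·e^(x)/2 = 19·x^7/3360 + 43·x^6/1440 + 31·x^5/240 + 7·x^4/16 + 13·x^3/12 + 7·x^2/4 + 3·x/2 + 1/2 + O(x^8).
The coefficient of x^7 is 19/3360.

Final answer: 19/3360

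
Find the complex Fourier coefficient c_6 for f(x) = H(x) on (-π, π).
Compute the real Fourier coefficients first: a_6 = 0, b_6 = 0.
Then c_6 = (a_6 − i·b_6)/2 = 0.

Final answer: 0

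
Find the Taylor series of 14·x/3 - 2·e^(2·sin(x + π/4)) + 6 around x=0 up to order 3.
x^3·(-√(2)·e^(√(2))/3 + 2·e^(√(2))) + x^2·(-2·e^(√(2)) + √(2)·e^(√(2))) + x·(-2·√(2)·e^(√(2)) + 14/3) - 2·e^(√(2)) + 6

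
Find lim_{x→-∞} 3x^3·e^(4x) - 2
The product is a 0·∞ indeterminate form at x → -∞.
Rewrite the product as 3x^3 / e^(-4x) (an ∞/∞ form) and apply L'Hôpital, or use the standard hierarchy e^(4|x|) ≫ |x^3| as x → -∞.
The indeterminate product → 0, so the limit = -2.

Final answer: -2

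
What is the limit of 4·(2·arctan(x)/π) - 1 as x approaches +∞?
Evaluate the dominant behaviour as x → +∞; each term tends to a finite value or vanishes.
Limit = 3.

Final answer: 3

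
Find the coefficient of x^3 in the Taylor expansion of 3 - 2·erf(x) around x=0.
Expand to order 3: 3 - 2·erf(x) = 4·x^3/(3·√(π)) - 4·x/√(π) + 3 + O(x^4).
The coefficient of x^3 is 4/(3·√(π)).

Final answer: 4/(3·√(π))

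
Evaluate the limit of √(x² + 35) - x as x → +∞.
This is an ∞ − ∞ indeterminate form.
Multiply and divide by the conjugate √(x²+35) + x; the x² terms cancel, leaving 35/(√(x²+35)+x) → 0.
Limit = 0.

Final answer: 0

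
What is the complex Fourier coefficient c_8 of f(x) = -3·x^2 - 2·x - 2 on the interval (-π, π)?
Compute the real Fourier coefficients first: a_8 = -3/16, b_8 = 1/2.
Then c_8 = (a_8 − i·b_8)/2 = -3/32 - i/4.

Final answer: -3/32 - i/4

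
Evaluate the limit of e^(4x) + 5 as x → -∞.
Evaluate the dominant behaviour as x → -∞; each term tends to a finite value or vanishes.
Limit = 5.

Final answer: 5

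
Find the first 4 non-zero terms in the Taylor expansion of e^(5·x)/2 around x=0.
125·x^3/12 + 25·x^2/4 + 5·x/2 + 1/2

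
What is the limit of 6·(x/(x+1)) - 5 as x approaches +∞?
Evaluate the dominant behaviour as x → +∞; each term tends to a finite value or vanishes.
Limit = 1.

Final answer: 1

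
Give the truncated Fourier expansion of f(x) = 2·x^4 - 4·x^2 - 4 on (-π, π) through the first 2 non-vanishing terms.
(112 - 16·π^2)·cos(x) - 4·π^2/3 - 4 + 2·π^4/5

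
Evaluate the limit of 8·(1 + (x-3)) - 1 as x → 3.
Direct substitution at x = 3 gives 7.

Final answer: 7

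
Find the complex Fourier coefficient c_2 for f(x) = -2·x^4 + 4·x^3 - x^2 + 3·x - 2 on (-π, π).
Compute the real Fourier coefficients first: a_2 = 5 - 4·π^2, b_2 = 3 - 4·π^2.
Then c_2 = (a_2 − i·b_2)/2 = -2·π^2 + 5/2 - 3·i/2 + 2·i·π^2.

Final answer: -2·π^2 + 5/2 - 3·i/2 + 2·i·π^2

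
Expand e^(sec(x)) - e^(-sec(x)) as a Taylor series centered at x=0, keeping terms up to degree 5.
x^4·(e^(-1)/12 + e/3) + x^2·(e^(-1)/2 + e/2) - e^(-1) + e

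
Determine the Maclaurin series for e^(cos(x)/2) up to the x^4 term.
5·x^4·e^(1/2)/96 - x^2·e^(1/2)/4 + e^(1/2)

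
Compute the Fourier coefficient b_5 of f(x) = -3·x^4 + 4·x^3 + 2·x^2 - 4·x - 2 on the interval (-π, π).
b_5 = (1/π) ∫_{-π}^{π} f(x)·sin(5x) dx.
Evaluate the integral (use parity and integration by parts as needed): b_5 = -248/125 + 8·π^2/5.

Final answer: -248/125 + 8·π^2/5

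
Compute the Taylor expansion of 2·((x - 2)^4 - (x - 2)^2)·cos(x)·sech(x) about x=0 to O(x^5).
-32·x^4 + 40·x^3 + 22·x^2 - 56·x + 24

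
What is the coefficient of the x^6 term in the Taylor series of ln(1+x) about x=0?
Expand to order 6: ln(1+x) = -x^6/6 + x^5/5 - x^4/4 + x^3/3 - x^2/2 + x + O(x^7).
The coefficient of x^6 is -1/6.

Final answer: -1/6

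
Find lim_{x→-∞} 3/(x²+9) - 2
Evaluate the dominant behaviour as x → -∞; each term tends to a finite value or vanishes.
Limit = -2.

Final answer: -2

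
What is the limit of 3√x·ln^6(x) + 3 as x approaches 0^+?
The product is a 0·∞ indeterminate form at x → 0⁺.
Rewrite the product as 3·ln^6(x) / x^(-1/2) and apply L'Hôpital, or use the standard hierarchy x^(-1/2) ≫ |ln x|^6 as x → 0⁺.
The indeterminate product → 0, so the limit = 3.

Final answer: 3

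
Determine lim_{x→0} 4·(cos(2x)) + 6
Direct substitution at x = 0 gives 10.

Final answer: 10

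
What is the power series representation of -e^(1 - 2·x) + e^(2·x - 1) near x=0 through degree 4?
x^4·(-2·e/3 + 2·e^(-1)/3) + x^3·(4·e^(-1)/3 + 4·e/3) + x^2·(-2·e + 2·e^(-1)) + x·(2·e^(-1) + 2·e) - e + e^(-1)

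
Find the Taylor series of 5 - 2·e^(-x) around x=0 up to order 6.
-x^6/360 + x^5/60 - x^4/12 + x^3/3 - x^2 + 2·x + 3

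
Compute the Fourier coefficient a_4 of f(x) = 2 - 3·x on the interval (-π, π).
a_4 = (1/π) ∫_{-π}^{π} f(x)·cos(4x) dx.
Evaluate the integral (use parity and integration by parts as needed): a_4 = 0.

Final answer: 0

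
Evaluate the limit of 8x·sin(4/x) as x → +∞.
As x → +∞: let u = 4/x → 0⁺; then 8·x·sin(4/x) = 8·4·sin(u)/u → 8·4·1 = 32.
Limit = 32.

Final answer: 32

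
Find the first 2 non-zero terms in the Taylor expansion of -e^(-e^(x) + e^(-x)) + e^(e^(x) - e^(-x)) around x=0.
10·x^3/3 + 4·x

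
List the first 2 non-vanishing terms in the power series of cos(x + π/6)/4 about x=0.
-x/8 + √(3)/8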